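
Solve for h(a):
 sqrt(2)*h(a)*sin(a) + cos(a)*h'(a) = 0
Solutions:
 h(a) = C1*cos(a)^(sqrt(2))


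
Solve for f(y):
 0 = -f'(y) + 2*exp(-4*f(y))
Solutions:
 f(y) = log(-I*(C1 + 8*y)^(1/4))
 f(y) = log(I*(C1 + 8*y)^(1/4))
 f(y) = log(-(C1 + 8*y)^(1/4))
 f(y) = log(C1 + 8*y)/4


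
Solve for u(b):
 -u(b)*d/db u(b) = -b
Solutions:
 u(b) = -sqrt(C1 + b^2)
 u(b) = sqrt(C1 + b^2)


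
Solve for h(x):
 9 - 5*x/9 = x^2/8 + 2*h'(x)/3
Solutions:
 h(x) = C1 - x^3/16 - 5*x^2/12 + 27*x/2


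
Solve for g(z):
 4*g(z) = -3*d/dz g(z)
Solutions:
 g(z) = C1*exp(-4*z/3)


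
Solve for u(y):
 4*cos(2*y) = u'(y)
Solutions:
 u(y) = C1 + 2*sin(2*y)


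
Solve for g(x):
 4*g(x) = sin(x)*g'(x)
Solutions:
 g(x) = C1*(cos(x)^2 - 2*cos(x) + 1)/(cos(x)^2 + 2*cos(x) + 1)


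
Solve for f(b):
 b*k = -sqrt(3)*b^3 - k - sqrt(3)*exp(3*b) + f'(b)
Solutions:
 f(b) = C1 + sqrt(3)*b^4/4 + b^2*k/2 + b*k + sqrt(3)*exp(3*b)/3


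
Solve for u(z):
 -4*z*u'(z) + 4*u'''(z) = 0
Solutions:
 u(z) = C1 + Integral(C2*airyai(z) + C3*airybi(z), z)


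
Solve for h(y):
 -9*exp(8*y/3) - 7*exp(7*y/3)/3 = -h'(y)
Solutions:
 h(y) = C1 + 27*exp(8*y/3)/8 + exp(7*y/3)


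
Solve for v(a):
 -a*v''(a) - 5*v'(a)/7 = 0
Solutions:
 v(a) = C1 + C2*a^(2/7)


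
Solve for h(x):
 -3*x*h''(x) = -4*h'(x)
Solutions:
 h(x) = C1 + C2*x^(7/3)


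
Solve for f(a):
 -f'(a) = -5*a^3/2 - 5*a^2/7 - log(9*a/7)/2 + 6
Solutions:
 f(a) = C1 + 5*a^4/8 + 5*a^3/21 + a*log(a)/2 - 13*a/2 - a*log(7)/2 + a*log(3)


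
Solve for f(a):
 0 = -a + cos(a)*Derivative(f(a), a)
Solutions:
 f(a) = C1 + Integral(a/cos(a), a)


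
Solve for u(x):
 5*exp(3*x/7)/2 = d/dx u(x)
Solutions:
 u(x) = C1 + 35*exp(3*x/7)/6


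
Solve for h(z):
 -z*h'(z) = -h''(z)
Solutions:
 h(z) = C1 + C2*erfi(sqrt(2)*z/2)


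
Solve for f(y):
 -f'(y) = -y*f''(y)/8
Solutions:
 f(y) = C1 + C2*y^9


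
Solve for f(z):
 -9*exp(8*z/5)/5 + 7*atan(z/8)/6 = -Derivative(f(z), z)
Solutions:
 f(z) = C1 - 7*z*atan(z/8)/6 + 9*exp(8*z/5)/8 + 14*log(z^2 + 64)/3


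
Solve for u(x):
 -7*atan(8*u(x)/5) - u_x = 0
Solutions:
 Integral(1/atan(8*_y/5), (_y, u(x))) = C1 - 7*x


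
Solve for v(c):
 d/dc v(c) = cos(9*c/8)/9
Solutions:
 v(c) = C1 + 8*sin(9*c/8)/81


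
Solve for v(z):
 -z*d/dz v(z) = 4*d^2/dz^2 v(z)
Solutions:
 v(z) = C1 + C2*erf(sqrt(2)*z/4)


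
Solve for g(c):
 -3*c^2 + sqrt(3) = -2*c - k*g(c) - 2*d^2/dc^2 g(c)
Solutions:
 g(c) = C1*exp(-sqrt(2)*c*sqrt(-k)/2) + C2*exp(sqrt(2)*c*sqrt(-k)/2) + 3*c^2/k - 2*c/k - sqrt(3)/k - 12/k^2


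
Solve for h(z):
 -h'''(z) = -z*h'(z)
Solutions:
 h(z) = C1 + Integral(C2*airyai(z) + C3*airybi(z), z)


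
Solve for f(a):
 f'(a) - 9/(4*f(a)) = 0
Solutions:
 f(a) = -sqrt(C1 + 18*a)/2
 f(a) = sqrt(C1 + 18*a)/2


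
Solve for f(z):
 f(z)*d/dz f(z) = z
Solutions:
 f(z) = -sqrt(C1 + z^2)
 f(z) = sqrt(C1 + z^2)


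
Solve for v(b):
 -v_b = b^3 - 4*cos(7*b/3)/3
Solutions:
 v(b) = C1 - b^4/4 + 4*sin(7*b/3)/7


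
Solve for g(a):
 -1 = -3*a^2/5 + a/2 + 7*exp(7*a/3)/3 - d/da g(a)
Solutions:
 g(a) = C1 - a^3/5 + a^2/4 + a + exp(7*a/3)


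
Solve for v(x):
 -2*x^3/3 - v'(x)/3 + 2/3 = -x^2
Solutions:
 v(x) = C1 - x^4/2 + x^3 + 2*x


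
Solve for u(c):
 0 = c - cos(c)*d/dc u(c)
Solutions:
 u(c) = C1 + Integral(c/cos(c), c)


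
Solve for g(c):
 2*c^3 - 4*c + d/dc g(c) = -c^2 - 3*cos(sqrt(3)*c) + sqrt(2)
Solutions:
 g(c) = C1 - c^4/2 - c^3/3 + 2*c^2 + sqrt(2)*c - sqrt(3)*sin(sqrt(3)*c)


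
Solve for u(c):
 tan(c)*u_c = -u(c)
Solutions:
 u(c) = C1/sin(c)


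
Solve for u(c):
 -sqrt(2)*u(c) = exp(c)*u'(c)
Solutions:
 u(c) = C1*exp(sqrt(2)*exp(-c))


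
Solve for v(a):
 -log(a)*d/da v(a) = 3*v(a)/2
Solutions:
 v(a) = C1*exp(-3*li(a)/2)


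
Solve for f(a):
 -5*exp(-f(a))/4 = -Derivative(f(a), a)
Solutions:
 f(a) = log(C1 + 5*a/4)


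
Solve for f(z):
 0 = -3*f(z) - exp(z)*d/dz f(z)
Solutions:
 f(z) = C1*exp(3*exp(-z))


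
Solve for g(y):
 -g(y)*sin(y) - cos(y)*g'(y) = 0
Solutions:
 g(y) = C1*cos(y)


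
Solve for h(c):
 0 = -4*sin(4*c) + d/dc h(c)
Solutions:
 h(c) = C1 - cos(4*c)


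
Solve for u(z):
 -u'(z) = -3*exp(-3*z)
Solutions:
 u(z) = C1 - exp(-3*z)


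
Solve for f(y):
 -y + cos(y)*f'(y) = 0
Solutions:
 f(y) = C1 + Integral(y/cos(y), y)


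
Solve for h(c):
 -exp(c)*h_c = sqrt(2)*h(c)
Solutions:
 h(c) = C1*exp(sqrt(2)*exp(-c))


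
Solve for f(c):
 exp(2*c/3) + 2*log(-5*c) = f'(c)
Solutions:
 f(c) = C1 + 2*c*log(-c) + 2*c*(-1 + log(5)) + 3*exp(2*c/3)/2


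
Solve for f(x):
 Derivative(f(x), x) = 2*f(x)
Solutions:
 f(x) = C1*exp(2*x)


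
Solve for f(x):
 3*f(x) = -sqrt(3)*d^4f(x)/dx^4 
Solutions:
 f(x) = (C1*sin(sqrt(2)*3^(1/8)*x/2) + C2*cos(sqrt(2)*3^(1/8)*x/2))*exp(-sqrt(2)*3^(1/8)*x/2) + (C3*sin(sqrt(2)*3^(1/8)*x/2) + C4*cos(sqrt(2)*3^(1/8)*x/2))*exp(sqrt(2)*3^(1/8)*x/2)


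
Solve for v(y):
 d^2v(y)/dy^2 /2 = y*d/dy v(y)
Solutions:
 v(y) = C1 + C2*erfi(y)


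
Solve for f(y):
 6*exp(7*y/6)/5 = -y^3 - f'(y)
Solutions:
 f(y) = C1 - y^4/4 - 36*exp(7*y/6)/35


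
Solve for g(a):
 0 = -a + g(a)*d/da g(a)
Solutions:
 g(a) = -sqrt(C1 + a^2)
 g(a) = sqrt(C1 + a^2)


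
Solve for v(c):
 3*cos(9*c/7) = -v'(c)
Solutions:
 v(c) = C1 - 7*sin(9*c/7)/3


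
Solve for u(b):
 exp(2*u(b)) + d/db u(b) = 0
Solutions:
 u(b) = log(-sqrt(-1/(C1 - b))) - log(2)/2
 u(b) = log(-1/(C1 - b))/2 - log(2)/2


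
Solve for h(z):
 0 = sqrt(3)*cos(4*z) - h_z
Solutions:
 h(z) = C1 + sqrt(3)*sin(4*z)/4


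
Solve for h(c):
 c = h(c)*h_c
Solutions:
 h(c) = -sqrt(C1 + c^2)
 h(c) = sqrt(C1 + c^2)


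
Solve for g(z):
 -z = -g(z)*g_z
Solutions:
 g(z) = -sqrt(C1 + z^2)
 g(z) = sqrt(C1 + z^2)


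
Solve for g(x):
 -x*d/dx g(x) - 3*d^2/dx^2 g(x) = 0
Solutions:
 g(x) = C1 + C2*erf(sqrt(6)*x/6)


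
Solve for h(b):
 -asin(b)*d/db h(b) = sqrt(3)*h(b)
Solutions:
 h(b) = C1*exp(-sqrt(3)*Integral(1/asin(b), b))


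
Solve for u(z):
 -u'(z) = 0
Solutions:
 u(z) = C1


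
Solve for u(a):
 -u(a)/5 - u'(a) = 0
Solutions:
 u(a) = C1*exp(-a/5)


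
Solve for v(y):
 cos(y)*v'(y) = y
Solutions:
 v(y) = C1 + Integral(y/cos(y), y)


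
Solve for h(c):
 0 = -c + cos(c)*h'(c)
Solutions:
 h(c) = C1 + Integral(c/cos(c), c)


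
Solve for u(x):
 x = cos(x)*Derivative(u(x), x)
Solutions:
 u(x) = C1 + Integral(x/cos(x), x)


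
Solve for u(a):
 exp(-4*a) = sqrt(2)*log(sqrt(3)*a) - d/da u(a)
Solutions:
 u(a) = C1 + sqrt(2)*a*log(a) + sqrt(2)*a*(-1 + log(3)/2) + exp(-4*a)/4


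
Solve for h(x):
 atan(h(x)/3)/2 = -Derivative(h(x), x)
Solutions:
 Integral(1/atan(_y/3), (_y, h(x))) = C1 - x/2


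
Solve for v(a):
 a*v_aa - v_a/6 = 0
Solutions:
 v(a) = C1 + C2*a^(7/6)


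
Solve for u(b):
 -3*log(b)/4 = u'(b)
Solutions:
 u(b) = C1 - 3*b*log(b)/4 + 3*b/4


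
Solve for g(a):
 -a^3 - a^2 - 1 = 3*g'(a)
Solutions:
 g(a) = C1 - a^4/12 - a^3/9 - a/3


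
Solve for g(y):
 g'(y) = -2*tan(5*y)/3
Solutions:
 g(y) = C1 + 2*log(cos(5*y))/15


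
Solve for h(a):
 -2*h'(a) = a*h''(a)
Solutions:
 h(a) = C1 + C2/a


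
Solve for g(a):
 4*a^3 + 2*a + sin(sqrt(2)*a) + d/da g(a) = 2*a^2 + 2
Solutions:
 g(a) = C1 - a^4 + 2*a^3/3 - a^2 + 2*a + sqrt(2)*cos(sqrt(2)*a)/2


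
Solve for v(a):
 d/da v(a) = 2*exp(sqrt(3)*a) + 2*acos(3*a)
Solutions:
 v(a) = C1 + 2*a*acos(3*a) - 2*sqrt(1 - 9*a^2)/3 + 2*sqrt(3)*exp(sqrt(3)*a)/3


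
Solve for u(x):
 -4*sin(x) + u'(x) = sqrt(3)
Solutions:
 u(x) = C1 + sqrt(3)*x - 4*cos(x)


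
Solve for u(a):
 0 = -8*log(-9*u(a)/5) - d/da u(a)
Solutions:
 Integral(1/(log(-_y) - log(5) + 2*log(3)), (_y, u(a)))/8 = C1 - a


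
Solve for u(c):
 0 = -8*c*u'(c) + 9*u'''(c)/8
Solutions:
 u(c) = C1 + Integral(C2*airyai(4*3^(1/3)*c/3) + C3*airybi(4*3^(1/3)*c/3), c)


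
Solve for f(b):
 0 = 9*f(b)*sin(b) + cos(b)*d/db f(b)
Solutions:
 f(b) = C1*cos(b)^9


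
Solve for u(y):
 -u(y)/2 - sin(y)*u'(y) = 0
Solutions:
 u(y) = C1*(cos(y) + 1)^(1/4)/(cos(y) - 1)^(1/4)


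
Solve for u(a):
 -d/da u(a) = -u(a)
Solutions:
 u(a) = C1*exp(a)


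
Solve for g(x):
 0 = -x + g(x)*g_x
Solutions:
 g(x) = -sqrt(C1 + x^2)
 g(x) = sqrt(C1 + x^2)


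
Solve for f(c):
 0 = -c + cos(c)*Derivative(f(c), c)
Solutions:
 f(c) = C1 + Integral(c/cos(c), c)


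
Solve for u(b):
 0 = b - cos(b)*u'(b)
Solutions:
 u(b) = C1 + Integral(b/cos(b), b)


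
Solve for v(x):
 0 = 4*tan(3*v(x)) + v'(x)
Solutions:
 v(x) = -asin(C1*exp(-12*x))/3 + pi/3
 v(x) = asin(C1*exp(-12*x))/3


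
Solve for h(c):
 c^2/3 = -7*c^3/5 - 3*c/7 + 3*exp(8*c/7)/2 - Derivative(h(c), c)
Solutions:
 h(c) = C1 - 7*c^4/20 - c^3/9 - 3*c^2/14 + 21*exp(8*c/7)/16


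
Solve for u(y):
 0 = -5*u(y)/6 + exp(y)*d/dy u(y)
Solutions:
 u(y) = C1*exp(-5*exp(-y)/6)


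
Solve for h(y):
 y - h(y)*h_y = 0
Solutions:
 h(y) = -sqrt(C1 + y^2)
 h(y) = sqrt(C1 + y^2)


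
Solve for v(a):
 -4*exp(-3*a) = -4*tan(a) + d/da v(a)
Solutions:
 v(a) = C1 + 2*log(tan(a)^2 + 1) + 4*exp(-3*a)/3


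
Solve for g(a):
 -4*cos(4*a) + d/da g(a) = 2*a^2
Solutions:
 g(a) = C1 + 2*a^3/3 + sin(4*a)


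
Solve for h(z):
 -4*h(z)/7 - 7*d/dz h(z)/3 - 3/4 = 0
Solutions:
 h(z) = C1*exp(-12*z/49) - 21/16


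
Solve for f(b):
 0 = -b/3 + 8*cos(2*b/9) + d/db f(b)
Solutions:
 f(b) = C1 + b^2/6 - 36*sin(2*b/9)


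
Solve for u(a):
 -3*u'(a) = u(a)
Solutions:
 u(a) = C1*exp(-a/3)


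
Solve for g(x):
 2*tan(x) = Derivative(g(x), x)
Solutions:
 g(x) = C1 - 2*log(cos(x))


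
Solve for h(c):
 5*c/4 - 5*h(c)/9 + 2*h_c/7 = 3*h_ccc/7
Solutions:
 h(c) = C1*exp(2^(1/3)*c*(4/(sqrt(1193) + 35)^(1/3) + 2^(1/3)*(sqrt(1193) + 35)^(1/3))/12)*sin(2^(1/3)*sqrt(3)*c*(-2^(1/3)*(sqrt(1193) + 35)^(1/3) + 4/(sqrt(1193) + 35)^(1/3))/12) + C2*exp(2^(1/3)*c*(4/(sqrt(1193) + 35)^(1/3) + 2^(1/3)*(sqrt(1193) + 35)^(1/3))/12)*cos(2^(1/3)*sqrt(3)*c*(-2^(1/3)*(sqrt(1193) + 35)^(1/3) + 4/(sqrt(1193) + 35)^(1/3))/12) + C3*exp(-2^(1/3)*c*(4/(sqrt(1193) + 35)^(1/3) + 2^(1/3)*(sqrt(1193) + 35)^(1/3))/6) + 9*c/4 + 81/70


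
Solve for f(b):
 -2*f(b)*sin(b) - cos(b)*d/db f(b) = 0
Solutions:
 f(b) = C1*cos(b)^2


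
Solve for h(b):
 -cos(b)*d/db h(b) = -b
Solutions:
 h(b) = C1 + Integral(b/cos(b), b)


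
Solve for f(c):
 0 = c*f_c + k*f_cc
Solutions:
 f(c) = C1 + C2*sqrt(k)*erf(sqrt(2)*c*sqrt(1/k)/2)


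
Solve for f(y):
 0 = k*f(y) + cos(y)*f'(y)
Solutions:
 f(y) = C1*exp(k*(log(sin(y) - 1) - log(sin(y) + 1))/2)


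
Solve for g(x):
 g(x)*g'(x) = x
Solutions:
 g(x) = -sqrt(C1 + x^2)
 g(x) = sqrt(C1 + x^2)


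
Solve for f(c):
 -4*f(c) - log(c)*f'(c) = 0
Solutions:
 f(c) = C1*exp(-4*li(c))


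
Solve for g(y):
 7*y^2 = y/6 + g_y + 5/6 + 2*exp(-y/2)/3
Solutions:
 g(y) = C1 + 7*y^3/3 - y^2/12 - 5*y/6 + 4*exp(-y/2)/3


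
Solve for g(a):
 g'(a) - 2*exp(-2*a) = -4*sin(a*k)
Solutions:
 g(a) = C1 - exp(-2*a) + 4*cos(a*k)/k


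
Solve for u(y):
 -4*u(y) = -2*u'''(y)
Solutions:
 u(y) = C3*exp(2^(1/3)*y) + (C1*sin(2^(1/3)*sqrt(3)*y/2) + C2*cos(2^(1/3)*sqrt(3)*y/2))*exp(-2^(1/3)*y/2)


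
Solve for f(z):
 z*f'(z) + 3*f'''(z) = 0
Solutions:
 f(z) = C1 + Integral(C2*airyai(-3^(2/3)*z/3) + C3*airybi(-3^(2/3)*z/3), z)


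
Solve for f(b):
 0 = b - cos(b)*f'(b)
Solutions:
 f(b) = C1 + Integral(b/cos(b), b)


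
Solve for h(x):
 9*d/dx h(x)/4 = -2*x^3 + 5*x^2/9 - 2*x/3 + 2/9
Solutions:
 h(x) = C1 - 2*x^4/9 + 20*x^3/243 - 4*x^2/27 + 8*x/81


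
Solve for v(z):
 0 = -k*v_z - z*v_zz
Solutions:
 v(z) = C1 + z^(1 - re(k))*(C2*sin(log(z)*Abs(im(k))) + C3*cos(log(z)*im(k)))


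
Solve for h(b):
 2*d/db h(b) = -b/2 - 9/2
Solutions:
 h(b) = C1 - b^2/8 - 9*b/4


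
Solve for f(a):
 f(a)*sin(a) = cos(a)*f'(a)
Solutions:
 f(a) = C1/cos(a)


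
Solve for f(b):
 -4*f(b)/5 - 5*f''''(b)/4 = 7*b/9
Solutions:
 f(b) = -35*b/36 + (C1*sin(sqrt(10)*b/5) + C2*cos(sqrt(10)*b/5))*exp(-sqrt(10)*b/5) + (C3*sin(sqrt(10)*b/5) + C4*cos(sqrt(10)*b/5))*exp(sqrt(10)*b/5)


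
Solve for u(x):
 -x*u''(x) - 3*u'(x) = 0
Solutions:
 u(x) = C1 + C2/x^2


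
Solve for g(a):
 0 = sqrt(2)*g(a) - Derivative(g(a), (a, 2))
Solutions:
 g(a) = C1*exp(-2^(1/4)*a) + C2*exp(2^(1/4)*a)


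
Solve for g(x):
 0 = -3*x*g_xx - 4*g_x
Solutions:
 g(x) = C1 + C2/x^(1/3)


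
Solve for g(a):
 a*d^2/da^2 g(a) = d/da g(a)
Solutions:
 g(a) = C1 + C2*a^2


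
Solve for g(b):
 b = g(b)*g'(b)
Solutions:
 g(b) = -sqrt(C1 + b^2)
 g(b) = sqrt(C1 + b^2)


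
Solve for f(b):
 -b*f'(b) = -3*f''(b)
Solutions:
 f(b) = C1 + C2*erfi(sqrt(6)*b/6)


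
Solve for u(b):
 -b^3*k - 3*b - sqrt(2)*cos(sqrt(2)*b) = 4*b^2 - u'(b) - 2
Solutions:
 u(b) = C1 + b^4*k/4 + 4*b^3/3 + 3*b^2/2 - 2*b + sin(sqrt(2)*b)


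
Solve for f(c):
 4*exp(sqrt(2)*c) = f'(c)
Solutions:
 f(c) = C1 + 2*sqrt(2)*exp(sqrt(2)*c)


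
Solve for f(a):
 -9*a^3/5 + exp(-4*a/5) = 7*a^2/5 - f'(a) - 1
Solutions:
 f(a) = C1 + 9*a^4/20 + 7*a^3/15 - a + 5*exp(-4*a/5)/4


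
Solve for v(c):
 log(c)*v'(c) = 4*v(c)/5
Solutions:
 v(c) = C1*exp(4*li(c)/5)


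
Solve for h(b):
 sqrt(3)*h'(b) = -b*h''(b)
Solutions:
 h(b) = C1 + C2*b^(1 - sqrt(3))


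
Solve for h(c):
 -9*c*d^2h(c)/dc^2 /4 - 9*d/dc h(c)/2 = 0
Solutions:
 h(c) = C1 + C2/c


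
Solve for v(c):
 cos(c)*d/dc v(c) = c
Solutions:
 v(c) = C1 + Integral(c/cos(c), c)


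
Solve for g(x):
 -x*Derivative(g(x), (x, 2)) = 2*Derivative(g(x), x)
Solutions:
 g(x) = C1 + C2/x


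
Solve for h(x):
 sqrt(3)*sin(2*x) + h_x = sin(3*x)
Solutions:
 h(x) = C1 + sqrt(3)*cos(2*x)/2 - cos(3*x)/3


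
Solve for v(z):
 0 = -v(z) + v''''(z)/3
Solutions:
 v(z) = C1*exp(-3^(1/4)*z) + C2*exp(3^(1/4)*z) + C3*sin(3^(1/4)*z) + C4*cos(3^(1/4)*z)


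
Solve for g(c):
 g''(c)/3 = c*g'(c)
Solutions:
 g(c) = C1 + C2*erfi(sqrt(6)*c/2)


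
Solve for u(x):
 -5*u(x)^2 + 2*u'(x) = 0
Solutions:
 u(x) = -2/(C1 + 5*x)


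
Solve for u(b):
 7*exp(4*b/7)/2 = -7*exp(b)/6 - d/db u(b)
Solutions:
 u(b) = C1 - 49*exp(4*b/7)/8 - 7*exp(b)/6


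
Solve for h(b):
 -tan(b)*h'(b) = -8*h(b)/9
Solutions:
 h(b) = C1*sin(b)^(8/9)


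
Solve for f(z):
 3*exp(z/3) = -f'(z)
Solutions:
 f(z) = C1 - 9*exp(z/3)


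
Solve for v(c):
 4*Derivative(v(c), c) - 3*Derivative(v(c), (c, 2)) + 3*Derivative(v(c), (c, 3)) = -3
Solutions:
 v(c) = C1 - 3*c/4 + (C2*sin(sqrt(39)*c/6) + C3*cos(sqrt(39)*c/6))*exp(c/2)


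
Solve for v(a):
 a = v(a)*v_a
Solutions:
 v(a) = -sqrt(C1 + a^2)
 v(a) = sqrt(C1 + a^2)


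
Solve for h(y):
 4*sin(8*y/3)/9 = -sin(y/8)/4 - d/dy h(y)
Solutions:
 h(y) = C1 + 2*cos(y/8) + cos(8*y/3)/6


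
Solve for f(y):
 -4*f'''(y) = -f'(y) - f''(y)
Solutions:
 f(y) = C1 + C2*exp(y*(1 - sqrt(17))/8) + C3*exp(y*(1 + sqrt(17))/8)


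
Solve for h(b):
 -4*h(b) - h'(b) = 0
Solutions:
 h(b) = C1*exp(-4*b)


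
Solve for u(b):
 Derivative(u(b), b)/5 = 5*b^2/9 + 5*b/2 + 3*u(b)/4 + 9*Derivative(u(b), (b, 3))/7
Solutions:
 u(b) = C1*exp(105^(1/3)*b*(4*105^(1/3)/(sqrt(4093905) + 2025)^(1/3) + (sqrt(4093905) + 2025)^(1/3))/180)*sin(3^(1/6)*35^(1/3)*b*(-3^(2/3)*(sqrt(4093905) + 2025)^(1/3) + 12*35^(1/3)/(sqrt(4093905) + 2025)^(1/3))/180) + C2*exp(105^(1/3)*b*(4*105^(1/3)/(sqrt(4093905) + 2025)^(1/3) + (sqrt(4093905) + 2025)^(1/3))/180)*cos(3^(1/6)*35^(1/3)*b*(-3^(2/3)*(sqrt(4093905) + 2025)^(1/3) + 12*35^(1/3)/(sqrt(4093905) + 2025)^(1/3))/180) + C3*exp(-105^(1/3)*b*(4*105^(1/3)/(sqrt(4093905) + 2025)^(1/3) + (sqrt(4093905) + 2025)^(1/3))/90) - 20*b^2/27 - 302*b/81 - 1208/1215


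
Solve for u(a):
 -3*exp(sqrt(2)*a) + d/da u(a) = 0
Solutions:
 u(a) = C1 + 3*sqrt(2)*exp(sqrt(2)*a)/2


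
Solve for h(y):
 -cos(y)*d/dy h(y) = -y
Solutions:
 h(y) = C1 + Integral(y/cos(y), y)


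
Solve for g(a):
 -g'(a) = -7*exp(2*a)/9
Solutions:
 g(a) = C1 + 7*exp(2*a)/18


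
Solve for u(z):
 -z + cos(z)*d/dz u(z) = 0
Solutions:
 u(z) = C1 + Integral(z/cos(z), z)


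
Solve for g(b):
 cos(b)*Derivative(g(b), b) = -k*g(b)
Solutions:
 g(b) = C1*exp(k*(log(sin(b) - 1) - log(sin(b) + 1))/2)


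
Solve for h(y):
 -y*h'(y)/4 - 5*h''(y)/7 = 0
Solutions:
 h(y) = C1 + C2*erf(sqrt(70)*y/20)


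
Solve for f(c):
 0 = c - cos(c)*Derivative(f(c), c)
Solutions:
 f(c) = C1 + Integral(c/cos(c), c)


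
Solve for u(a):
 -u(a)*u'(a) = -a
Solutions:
 u(a) = -sqrt(C1 + a^2)
 u(a) = sqrt(C1 + a^2)


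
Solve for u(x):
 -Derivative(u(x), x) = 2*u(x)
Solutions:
 u(x) = C1*exp(-2*x)


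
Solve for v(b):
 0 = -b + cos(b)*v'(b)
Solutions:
 v(b) = C1 + Integral(b/cos(b), b)


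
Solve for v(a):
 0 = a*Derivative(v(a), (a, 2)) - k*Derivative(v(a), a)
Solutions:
 v(a) = C1 + a^(re(k) + 1)*(C2*sin(log(a)*Abs(im(k))) + C3*cos(log(a)*im(k)))


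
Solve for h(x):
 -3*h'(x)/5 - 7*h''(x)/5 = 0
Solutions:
 h(x) = C1 + C2*exp(-3*x/7)


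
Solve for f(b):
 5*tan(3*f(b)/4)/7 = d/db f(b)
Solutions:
 f(b) = -4*asin(C1*exp(15*b/28))/3 + 4*pi/3
 f(b) = 4*asin(C1*exp(15*b/28))/3


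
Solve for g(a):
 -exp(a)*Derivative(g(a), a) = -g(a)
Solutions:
 g(a) = C1*exp(-exp(-a))


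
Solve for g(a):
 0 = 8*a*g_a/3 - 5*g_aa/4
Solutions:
 g(a) = C1 + C2*erfi(4*sqrt(15)*a/15)


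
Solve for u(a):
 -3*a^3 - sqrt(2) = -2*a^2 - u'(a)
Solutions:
 u(a) = C1 + 3*a^4/4 - 2*a^3/3 + sqrt(2)*a


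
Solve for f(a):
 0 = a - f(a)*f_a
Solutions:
 f(a) = -sqrt(C1 + a^2)
 f(a) = sqrt(C1 + a^2)


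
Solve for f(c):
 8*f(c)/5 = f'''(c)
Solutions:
 f(c) = C3*exp(2*5^(2/3)*c/5) + (C1*sin(sqrt(3)*5^(2/3)*c/5) + C2*cos(sqrt(3)*5^(2/3)*c/5))*exp(-5^(2/3)*c/5)


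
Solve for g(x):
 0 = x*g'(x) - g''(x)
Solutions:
 g(x) = C1 + C2*erfi(sqrt(2)*x/2)


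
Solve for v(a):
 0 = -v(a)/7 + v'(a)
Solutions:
 v(a) = C1*exp(a/7)


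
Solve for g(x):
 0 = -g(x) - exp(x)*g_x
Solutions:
 g(x) = C1*exp(exp(-x))


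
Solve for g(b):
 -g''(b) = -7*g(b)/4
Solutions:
 g(b) = C1*exp(-sqrt(7)*b/2) + C2*exp(sqrt(7)*b/2)


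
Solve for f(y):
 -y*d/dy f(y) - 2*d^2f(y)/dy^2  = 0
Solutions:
 f(y) = C1 + C2*erf(y/2)


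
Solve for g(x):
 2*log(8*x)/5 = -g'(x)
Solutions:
 g(x) = C1 - 2*x*log(x)/5 - 6*x*log(2)/5 + 2*x/5


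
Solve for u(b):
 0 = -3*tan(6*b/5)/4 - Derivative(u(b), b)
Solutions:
 u(b) = C1 + 5*log(cos(6*b/5))/8


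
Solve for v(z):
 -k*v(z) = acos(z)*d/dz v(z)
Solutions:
 v(z) = C1*exp(-k*Integral(1/acos(z), z))


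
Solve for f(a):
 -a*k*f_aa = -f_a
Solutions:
 f(a) = C1 + a^(((re(k) + 1)*re(k) + im(k)^2)/(re(k)^2 + im(k)^2))*(C2*sin(log(a)*Abs(im(k))/(re(k)^2 + im(k)^2)) + C3*cos(log(a)*im(k)/(re(k)^2 + im(k)^2)))


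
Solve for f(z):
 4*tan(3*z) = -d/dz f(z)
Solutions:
 f(z) = C1 + 4*log(cos(3*z))/3


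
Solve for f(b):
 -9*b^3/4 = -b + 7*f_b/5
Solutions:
 f(b) = C1 - 45*b^4/112 + 5*b^2/14


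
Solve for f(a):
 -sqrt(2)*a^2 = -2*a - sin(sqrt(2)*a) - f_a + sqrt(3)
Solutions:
 f(a) = C1 + sqrt(2)*a^3/3 - a^2 + sqrt(3)*a + sqrt(2)*cos(sqrt(2)*a)/2


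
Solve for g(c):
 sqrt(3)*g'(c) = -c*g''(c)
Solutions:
 g(c) = C1 + C2*c^(1 - sqrt(3))


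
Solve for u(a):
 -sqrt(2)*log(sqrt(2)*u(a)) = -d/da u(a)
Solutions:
 -sqrt(2)*Integral(1/(2*log(_y) + log(2)), (_y, u(a))) = C1 - a


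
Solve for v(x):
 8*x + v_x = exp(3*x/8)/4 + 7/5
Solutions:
 v(x) = C1 - 4*x^2 + 7*x/5 + 2*exp(3*x/8)/3


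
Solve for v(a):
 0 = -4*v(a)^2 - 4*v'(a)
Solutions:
 v(a) = 1/(C1 + a)


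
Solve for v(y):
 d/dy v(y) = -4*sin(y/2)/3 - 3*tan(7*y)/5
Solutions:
 v(y) = C1 + 3*log(cos(7*y))/35 + 8*cos(y/2)/3


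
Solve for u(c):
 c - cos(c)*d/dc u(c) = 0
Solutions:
 u(c) = C1 + Integral(c/cos(c), c)


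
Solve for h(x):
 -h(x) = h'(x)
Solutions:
 h(x) = C1*exp(-x)


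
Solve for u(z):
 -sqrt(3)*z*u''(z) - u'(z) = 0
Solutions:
 u(z) = C1 + C2*z^(1 - sqrt(3)/3)


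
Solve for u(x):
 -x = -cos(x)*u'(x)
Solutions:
 u(x) = C1 + Integral(x/cos(x), x)


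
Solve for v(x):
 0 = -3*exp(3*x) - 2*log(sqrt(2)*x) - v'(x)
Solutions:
 v(x) = C1 - 2*x*log(x) + x*(2 - log(2)) - exp(3*x)


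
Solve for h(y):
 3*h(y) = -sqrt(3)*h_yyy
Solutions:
 h(y) = C3*exp(-3^(1/6)*y) + (C1*sin(3^(2/3)*y/2) + C2*cos(3^(2/3)*y/2))*exp(3^(1/6)*y/2)


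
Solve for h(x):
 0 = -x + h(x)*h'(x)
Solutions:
 h(x) = -sqrt(C1 + x^2)
 h(x) = sqrt(C1 + x^2)


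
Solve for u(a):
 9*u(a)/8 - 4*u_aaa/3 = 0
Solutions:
 u(a) = C3*exp(3*2^(1/3)*a/4) + (C1*sin(3*2^(1/3)*sqrt(3)*a/8) + C2*cos(3*2^(1/3)*sqrt(3)*a/8))*exp(-3*2^(1/3)*a/8)


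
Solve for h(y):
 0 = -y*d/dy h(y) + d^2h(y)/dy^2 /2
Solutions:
 h(y) = C1 + C2*erfi(y)


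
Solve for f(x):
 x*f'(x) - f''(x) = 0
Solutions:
 f(x) = C1 + C2*erfi(sqrt(2)*x/2)


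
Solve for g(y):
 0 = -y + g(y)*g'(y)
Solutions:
 g(y) = -sqrt(C1 + y^2)
 g(y) = sqrt(C1 + y^2)


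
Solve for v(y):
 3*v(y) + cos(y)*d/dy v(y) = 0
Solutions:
 v(y) = C1*(sin(y) - 1)^(3/2)/(sin(y) + 1)^(3/2)


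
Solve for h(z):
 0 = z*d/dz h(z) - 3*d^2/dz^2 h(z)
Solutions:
 h(z) = C1 + C2*erfi(sqrt(6)*z/6)


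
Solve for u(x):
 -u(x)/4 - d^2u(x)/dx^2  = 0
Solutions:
 u(x) = C1*sin(x/2) + C2*cos(x/2)


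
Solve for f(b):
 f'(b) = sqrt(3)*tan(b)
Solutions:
 f(b) = C1 - sqrt(3)*log(cos(b))


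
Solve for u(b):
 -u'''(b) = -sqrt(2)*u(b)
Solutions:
 u(b) = C3*exp(2^(1/6)*b) + (C1*sin(2^(1/6)*sqrt(3)*b/2) + C2*cos(2^(1/6)*sqrt(3)*b/2))*exp(-2^(1/6)*b/2)


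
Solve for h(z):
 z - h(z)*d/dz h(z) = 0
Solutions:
 h(z) = -sqrt(C1 + z^2)
 h(z) = sqrt(C1 + z^2)


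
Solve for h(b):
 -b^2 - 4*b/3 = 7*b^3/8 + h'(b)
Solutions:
 h(b) = C1 - 7*b^4/32 - b^3/3 - 2*b^2/3


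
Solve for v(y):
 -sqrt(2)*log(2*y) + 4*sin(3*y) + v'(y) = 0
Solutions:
 v(y) = C1 + sqrt(2)*y*(log(y) - 1) + sqrt(2)*y*log(2) + 4*cos(3*y)/3


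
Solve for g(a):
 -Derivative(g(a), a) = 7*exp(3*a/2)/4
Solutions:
 g(a) = C1 - 7*exp(3*a/2)/6


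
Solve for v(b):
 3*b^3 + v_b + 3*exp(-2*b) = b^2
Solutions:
 v(b) = C1 - 3*b^4/4 + b^3/3 + 3*exp(-2*b)/2


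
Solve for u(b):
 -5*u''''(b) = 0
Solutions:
 u(b) = C1 + C2*b + C3*b^2 + C4*b^3


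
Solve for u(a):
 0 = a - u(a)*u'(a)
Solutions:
 u(a) = -sqrt(C1 + a^2)
 u(a) = sqrt(C1 + a^2)


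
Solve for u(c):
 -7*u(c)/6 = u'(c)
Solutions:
 u(c) = C1*exp(-7*c/6)


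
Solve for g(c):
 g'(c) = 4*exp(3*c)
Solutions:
 g(c) = C1 + 4*exp(3*c)/3


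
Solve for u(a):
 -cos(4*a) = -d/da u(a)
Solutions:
 u(a) = C1 + sin(4*a)/4


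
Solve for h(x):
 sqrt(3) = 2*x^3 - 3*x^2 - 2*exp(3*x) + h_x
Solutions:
 h(x) = C1 - x^4/2 + x^3 + sqrt(3)*x + 2*exp(3*x)/3


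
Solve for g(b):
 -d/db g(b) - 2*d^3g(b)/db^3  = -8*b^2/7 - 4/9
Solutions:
 g(b) = C1 + C2*sin(sqrt(2)*b/2) + C3*cos(sqrt(2)*b/2) + 8*b^3/21 - 260*b/63


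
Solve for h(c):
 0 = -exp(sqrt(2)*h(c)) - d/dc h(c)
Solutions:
 h(c) = sqrt(2)*(2*log(1/(C1 + c)) - log(2))/4


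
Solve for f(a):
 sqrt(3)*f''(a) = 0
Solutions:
 f(a) = C1 + C2*a


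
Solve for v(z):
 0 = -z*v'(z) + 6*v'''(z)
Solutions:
 v(z) = C1 + Integral(C2*airyai(6^(2/3)*z/6) + C3*airybi(6^(2/3)*z/6), z)


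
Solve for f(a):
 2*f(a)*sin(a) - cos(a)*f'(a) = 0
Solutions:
 f(a) = C1/cos(a)^2


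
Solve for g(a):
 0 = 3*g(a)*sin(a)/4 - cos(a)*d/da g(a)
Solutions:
 g(a) = C1/cos(a)^(3/4)


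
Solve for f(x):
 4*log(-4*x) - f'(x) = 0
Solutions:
 f(x) = C1 + 4*x*log(-x) + 4*x*(-1 + 2*log(2))


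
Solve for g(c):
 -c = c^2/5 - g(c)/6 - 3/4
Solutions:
 g(c) = 6*c^2/5 + 6*c - 9/2


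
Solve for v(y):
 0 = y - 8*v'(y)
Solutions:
 v(y) = C1 + y^2/16


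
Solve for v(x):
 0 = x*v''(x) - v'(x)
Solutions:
 v(x) = C1 + C2*x^2


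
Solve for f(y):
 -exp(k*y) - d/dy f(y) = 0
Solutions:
 f(y) = C1 - exp(k*y)/k


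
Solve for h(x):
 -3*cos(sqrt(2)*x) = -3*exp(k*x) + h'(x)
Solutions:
 h(x) = C1 - 3*sqrt(2)*sin(sqrt(2)*x)/2 + 3*exp(k*x)/k


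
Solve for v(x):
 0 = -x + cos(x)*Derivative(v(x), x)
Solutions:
 v(x) = C1 + Integral(x/cos(x), x)


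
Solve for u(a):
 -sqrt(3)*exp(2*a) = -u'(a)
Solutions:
 u(a) = C1 + sqrt(3)*exp(2*a)/2


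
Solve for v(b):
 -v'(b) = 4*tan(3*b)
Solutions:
 v(b) = C1 + 4*log(cos(3*b))/3


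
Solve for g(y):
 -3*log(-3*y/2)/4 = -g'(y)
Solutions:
 g(y) = C1 + 3*y*log(-y)/4 + 3*y*(-1 - log(2) + log(3))/4


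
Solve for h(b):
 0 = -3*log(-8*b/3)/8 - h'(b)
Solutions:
 h(b) = C1 - 3*b*log(-b)/8 + 3*b*(-3*log(2) + 1 + log(3))/8


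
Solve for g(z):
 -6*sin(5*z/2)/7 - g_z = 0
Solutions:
 g(z) = C1 + 12*cos(5*z/2)/35


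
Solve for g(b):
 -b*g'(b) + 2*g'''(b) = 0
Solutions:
 g(b) = C1 + Integral(C2*airyai(2^(2/3)*b/2) + C3*airybi(2^(2/3)*b/2), b)


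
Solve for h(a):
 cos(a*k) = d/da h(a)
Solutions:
 h(a) = C1 + sin(a*k)/k


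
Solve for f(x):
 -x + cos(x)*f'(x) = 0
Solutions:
 f(x) = C1 + Integral(x/cos(x), x)


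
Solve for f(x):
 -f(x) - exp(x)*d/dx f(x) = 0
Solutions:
 f(x) = C1*exp(exp(-x))


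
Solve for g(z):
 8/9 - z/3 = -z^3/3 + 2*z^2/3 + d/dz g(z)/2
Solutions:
 g(z) = C1 + z^4/6 - 4*z^3/9 - z^2/3 + 16*z/9


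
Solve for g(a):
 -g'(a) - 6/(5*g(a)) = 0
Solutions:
 g(a) = -sqrt(C1 - 60*a)/5
 g(a) = sqrt(C1 - 60*a)/5


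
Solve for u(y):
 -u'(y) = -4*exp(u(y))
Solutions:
 u(y) = log(-1/(C1 + 4*y))


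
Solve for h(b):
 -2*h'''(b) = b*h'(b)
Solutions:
 h(b) = C1 + Integral(C2*airyai(-2^(2/3)*b/2) + C3*airybi(-2^(2/3)*b/2), b)


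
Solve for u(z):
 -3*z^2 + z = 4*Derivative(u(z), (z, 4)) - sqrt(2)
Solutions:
 u(z) = C1 + C2*z + C3*z^2 + C4*z^3 - z^6/480 + z^5/480 + sqrt(2)*z^4/96


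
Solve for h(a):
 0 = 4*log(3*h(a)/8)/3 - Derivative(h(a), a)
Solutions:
 3*Integral(1/(-log(_y) - log(3) + 3*log(2)), (_y, h(a)))/4 = C1 - a


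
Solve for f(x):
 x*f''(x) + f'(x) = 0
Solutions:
 f(x) = C1 + C2*log(x)


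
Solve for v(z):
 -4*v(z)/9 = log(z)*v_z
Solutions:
 v(z) = C1*exp(-4*li(z)/9)


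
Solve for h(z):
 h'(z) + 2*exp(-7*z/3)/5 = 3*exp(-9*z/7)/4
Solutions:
 h(z) = C1 + 6*exp(-7*z/3)/35 - 7*exp(-9*z/7)/12


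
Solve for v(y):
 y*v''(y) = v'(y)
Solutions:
 v(y) = C1 + C2*y^2


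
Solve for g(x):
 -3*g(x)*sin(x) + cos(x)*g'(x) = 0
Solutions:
 g(x) = C1/cos(x)^3


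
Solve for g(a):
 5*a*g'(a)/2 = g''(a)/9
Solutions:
 g(a) = C1 + C2*erfi(3*sqrt(5)*a/2)


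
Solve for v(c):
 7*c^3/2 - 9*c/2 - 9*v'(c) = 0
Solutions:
 v(c) = C1 + 7*c^4/72 - c^2/4


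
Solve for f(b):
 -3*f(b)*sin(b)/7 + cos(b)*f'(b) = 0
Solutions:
 f(b) = C1/cos(b)^(3/7)


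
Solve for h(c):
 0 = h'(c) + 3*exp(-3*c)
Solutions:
 h(c) = C1 + exp(-3*c)


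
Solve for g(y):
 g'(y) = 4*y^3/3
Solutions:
 g(y) = C1 + y^4/3


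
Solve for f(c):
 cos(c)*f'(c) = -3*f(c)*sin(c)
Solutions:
 f(c) = C1*cos(c)^3


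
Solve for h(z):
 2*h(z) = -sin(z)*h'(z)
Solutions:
 h(z) = C1*(cos(z) + 1)/(cos(z) - 1)


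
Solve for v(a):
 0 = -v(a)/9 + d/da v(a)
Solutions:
 v(a) = C1*exp(a/9)


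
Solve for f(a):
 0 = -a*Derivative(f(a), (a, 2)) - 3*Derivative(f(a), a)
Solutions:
 f(a) = C1 + C2/a^2


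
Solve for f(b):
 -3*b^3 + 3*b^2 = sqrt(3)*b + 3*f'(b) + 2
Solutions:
 f(b) = C1 - b^4/4 + b^3/3 - sqrt(3)*b^2/6 - 2*b/3


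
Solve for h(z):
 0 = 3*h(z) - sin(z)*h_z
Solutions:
 h(z) = C1*(cos(z) - 1)^(3/2)/(cos(z) + 1)^(3/2)


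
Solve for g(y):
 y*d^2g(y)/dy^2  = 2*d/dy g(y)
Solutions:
 g(y) = C1 + C2*y^3


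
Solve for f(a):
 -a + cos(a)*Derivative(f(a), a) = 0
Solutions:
 f(a) = C1 + Integral(a/cos(a), a)


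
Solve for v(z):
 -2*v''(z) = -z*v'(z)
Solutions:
 v(z) = C1 + C2*erfi(z/2)


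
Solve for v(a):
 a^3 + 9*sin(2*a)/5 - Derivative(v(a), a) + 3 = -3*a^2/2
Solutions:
 v(a) = C1 + a^4/4 + a^3/2 + 3*a - 9*cos(2*a)/10


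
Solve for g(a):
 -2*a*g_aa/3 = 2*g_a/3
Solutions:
 g(a) = C1 + C2*log(a)


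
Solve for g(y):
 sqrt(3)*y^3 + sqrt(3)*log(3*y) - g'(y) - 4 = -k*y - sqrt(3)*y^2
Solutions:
 g(y) = C1 + k*y^2/2 + sqrt(3)*y^4/4 + sqrt(3)*y^3/3 + sqrt(3)*y*log(y) - 4*y - sqrt(3)*y + sqrt(3)*y*log(3)


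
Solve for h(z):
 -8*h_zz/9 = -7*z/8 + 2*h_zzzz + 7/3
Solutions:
 h(z) = C1 + C2*z + C3*sin(2*z/3) + C4*cos(2*z/3) + 21*z^3/128 - 21*z^2/16


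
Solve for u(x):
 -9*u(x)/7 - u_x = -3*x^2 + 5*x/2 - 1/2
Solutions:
 u(x) = C1*exp(-9*x/7) + 7*x^2/3 - 301*x/54 + 1148/243


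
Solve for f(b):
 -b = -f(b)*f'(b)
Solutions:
 f(b) = -sqrt(C1 + b^2)
 f(b) = sqrt(C1 + b^2)


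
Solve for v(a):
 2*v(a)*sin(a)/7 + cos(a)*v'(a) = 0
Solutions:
 v(a) = C1*cos(a)^(2/7)


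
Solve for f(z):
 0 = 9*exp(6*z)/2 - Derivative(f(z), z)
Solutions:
 f(z) = C1 + 3*exp(6*z)/4


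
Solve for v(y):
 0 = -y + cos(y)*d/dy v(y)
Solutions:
 v(y) = C1 + Integral(y/cos(y), y)


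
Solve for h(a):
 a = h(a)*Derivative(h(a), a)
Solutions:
 h(a) = -sqrt(C1 + a^2)
 h(a) = sqrt(C1 + a^2)


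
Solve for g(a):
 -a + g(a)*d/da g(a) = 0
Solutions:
 g(a) = -sqrt(C1 + a^2)
 g(a) = sqrt(C1 + a^2)


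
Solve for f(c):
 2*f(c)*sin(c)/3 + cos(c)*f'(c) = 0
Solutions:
 f(c) = C1*cos(c)^(2/3)


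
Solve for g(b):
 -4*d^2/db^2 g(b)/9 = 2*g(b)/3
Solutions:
 g(b) = C1*sin(sqrt(6)*b/2) + C2*cos(sqrt(6)*b/2)


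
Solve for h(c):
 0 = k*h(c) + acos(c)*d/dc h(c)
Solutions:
 h(c) = C1*exp(-k*Integral(1/acos(c), c))


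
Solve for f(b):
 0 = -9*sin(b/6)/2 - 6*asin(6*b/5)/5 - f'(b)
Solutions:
 f(b) = C1 - 6*b*asin(6*b/5)/5 - sqrt(25 - 36*b^2)/5 + 27*cos(b/6)


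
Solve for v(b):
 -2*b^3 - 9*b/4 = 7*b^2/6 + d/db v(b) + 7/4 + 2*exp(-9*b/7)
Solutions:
 v(b) = C1 - b^4/2 - 7*b^3/18 - 9*b^2/8 - 7*b/4 + 14*exp(-9*b/7)/9


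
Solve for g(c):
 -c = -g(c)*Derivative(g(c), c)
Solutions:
 g(c) = -sqrt(C1 + c^2)
 g(c) = sqrt(C1 + c^2)


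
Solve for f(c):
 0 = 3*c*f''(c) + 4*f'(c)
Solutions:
 f(c) = C1 + C2/c^(1/3)


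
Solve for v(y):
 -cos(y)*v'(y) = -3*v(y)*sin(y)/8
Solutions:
 v(y) = C1/cos(y)^(3/8)


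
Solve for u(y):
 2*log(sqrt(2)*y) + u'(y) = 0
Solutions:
 u(y) = C1 - 2*y*log(y) - y*log(2) + 2*y


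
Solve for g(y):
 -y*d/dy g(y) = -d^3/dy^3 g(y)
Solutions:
 g(y) = C1 + Integral(C2*airyai(y) + C3*airybi(y), y)


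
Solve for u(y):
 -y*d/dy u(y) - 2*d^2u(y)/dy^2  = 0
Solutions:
 u(y) = C1 + C2*erf(y/2)


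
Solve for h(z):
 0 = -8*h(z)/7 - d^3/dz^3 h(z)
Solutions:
 h(z) = C3*exp(-2*7^(2/3)*z/7) + (C1*sin(sqrt(3)*7^(2/3)*z/7) + C2*cos(sqrt(3)*7^(2/3)*z/7))*exp(7^(2/3)*z/7)


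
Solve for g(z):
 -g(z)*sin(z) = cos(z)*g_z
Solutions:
 g(z) = C1*cos(z)


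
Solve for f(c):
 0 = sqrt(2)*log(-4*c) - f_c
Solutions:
 f(c) = C1 + sqrt(2)*c*log(-c) + sqrt(2)*c*(-1 + 2*log(2))


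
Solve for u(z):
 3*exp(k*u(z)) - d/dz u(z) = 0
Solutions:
 u(z) = Piecewise((log(-1/(C1*k + 3*k*z))/k, Ne(k, 0)), (nan, True))
 u(z) = Piecewise((C1 + 3*z, Eq(k, 0)), (nan, True))


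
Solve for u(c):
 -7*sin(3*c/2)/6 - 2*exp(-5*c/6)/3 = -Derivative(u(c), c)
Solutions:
 u(c) = C1 - 7*cos(3*c/2)/9 - 4*exp(-5*c/6)/5


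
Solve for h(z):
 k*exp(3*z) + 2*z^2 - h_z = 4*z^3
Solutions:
 h(z) = C1 + k*exp(3*z)/3 - z^4 + 2*z^3/3


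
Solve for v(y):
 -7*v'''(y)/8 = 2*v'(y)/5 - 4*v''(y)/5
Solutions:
 v(y) = C1 + (C2*sin(4*sqrt(19)*y/35) + C3*cos(4*sqrt(19)*y/35))*exp(16*y/35)


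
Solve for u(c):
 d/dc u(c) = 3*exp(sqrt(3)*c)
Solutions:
 u(c) = C1 + sqrt(3)*exp(sqrt(3)*c)


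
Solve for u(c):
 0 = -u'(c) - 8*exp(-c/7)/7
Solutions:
 u(c) = C1 + 8*exp(-c/7)


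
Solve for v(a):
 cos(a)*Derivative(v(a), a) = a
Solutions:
 v(a) = C1 + Integral(a/cos(a), a)


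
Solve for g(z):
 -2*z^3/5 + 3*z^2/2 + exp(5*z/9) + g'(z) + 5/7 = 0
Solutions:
 g(z) = C1 + z^4/10 - z^3/2 - 5*z/7 - 9*exp(5*z/9)/5


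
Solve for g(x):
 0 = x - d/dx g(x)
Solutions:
 g(x) = C1 + x^2/2


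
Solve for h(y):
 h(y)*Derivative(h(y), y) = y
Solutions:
 h(y) = -sqrt(C1 + y^2)
 h(y) = sqrt(C1 + y^2)


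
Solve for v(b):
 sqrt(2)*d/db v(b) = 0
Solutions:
 v(b) = C1


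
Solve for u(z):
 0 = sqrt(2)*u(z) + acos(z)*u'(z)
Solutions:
 u(z) = C1*exp(-sqrt(2)*Integral(1/acos(z), z))


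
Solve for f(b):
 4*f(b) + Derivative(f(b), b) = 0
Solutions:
 f(b) = C1*exp(-4*b)


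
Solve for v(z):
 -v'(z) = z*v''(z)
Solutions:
 v(z) = C1 + C2*log(z)


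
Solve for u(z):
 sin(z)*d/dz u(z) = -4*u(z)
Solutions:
 u(z) = C1*(cos(z)^2 + 2*cos(z) + 1)/(cos(z)^2 - 2*cos(z) + 1)


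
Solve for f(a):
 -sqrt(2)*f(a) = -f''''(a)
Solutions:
 f(a) = C1*exp(-2^(1/8)*a) + C2*exp(2^(1/8)*a) + C3*sin(2^(1/8)*a) + C4*cos(2^(1/8)*a)


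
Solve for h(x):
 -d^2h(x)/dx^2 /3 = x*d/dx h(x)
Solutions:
 h(x) = C1 + C2*erf(sqrt(6)*x/2)


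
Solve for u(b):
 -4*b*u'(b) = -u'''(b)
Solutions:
 u(b) = C1 + Integral(C2*airyai(2^(2/3)*b) + C3*airybi(2^(2/3)*b), b)


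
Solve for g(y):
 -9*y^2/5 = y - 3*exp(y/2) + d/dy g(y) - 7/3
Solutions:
 g(y) = C1 - 3*y^3/5 - y^2/2 + 7*y/3 + 6*exp(y/2)


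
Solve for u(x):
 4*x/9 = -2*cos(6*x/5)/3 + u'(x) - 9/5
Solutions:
 u(x) = C1 + 2*x^2/9 + 9*x/5 + 5*sin(6*x/5)/9


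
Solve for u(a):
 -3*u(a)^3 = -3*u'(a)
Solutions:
 u(a) = -sqrt(2)*sqrt(-1/(C1 + a))/2
 u(a) = sqrt(2)*sqrt(-1/(C1 + a))/2


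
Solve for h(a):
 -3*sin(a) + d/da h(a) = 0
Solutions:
 h(a) = C1 - 3*cos(a)


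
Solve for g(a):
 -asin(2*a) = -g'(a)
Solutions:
 g(a) = C1 + a*asin(2*a) + sqrt(1 - 4*a^2)/2


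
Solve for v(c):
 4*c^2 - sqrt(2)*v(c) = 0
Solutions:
 v(c) = 2*sqrt(2)*c^2


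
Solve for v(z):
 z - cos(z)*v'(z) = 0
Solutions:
 v(z) = C1 + Integral(z/cos(z), z)


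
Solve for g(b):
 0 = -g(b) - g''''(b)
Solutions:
 g(b) = (C1*sin(sqrt(2)*b/2) + C2*cos(sqrt(2)*b/2))*exp(-sqrt(2)*b/2) + (C3*sin(sqrt(2)*b/2) + C4*cos(sqrt(2)*b/2))*exp(sqrt(2)*b/2)


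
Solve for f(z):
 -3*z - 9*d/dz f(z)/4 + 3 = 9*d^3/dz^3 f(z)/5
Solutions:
 f(z) = C1 + C2*sin(sqrt(5)*z/2) + C3*cos(sqrt(5)*z/2) - 2*z^2/3 + 4*z/3


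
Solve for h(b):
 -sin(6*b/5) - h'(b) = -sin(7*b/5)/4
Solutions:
 h(b) = C1 + 5*cos(6*b/5)/6 - 5*cos(7*b/5)/28


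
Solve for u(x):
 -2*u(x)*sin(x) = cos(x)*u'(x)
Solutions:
 u(x) = C1*cos(x)^2


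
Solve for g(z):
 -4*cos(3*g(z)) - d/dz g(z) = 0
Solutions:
 g(z) = -asin((C1 + exp(24*z))/(C1 - exp(24*z)))/3 + pi/3
 g(z) = asin((C1 + exp(24*z))/(C1 - exp(24*z)))/3


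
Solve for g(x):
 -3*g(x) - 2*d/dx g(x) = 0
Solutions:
 g(x) = C1*exp(-3*x/2)


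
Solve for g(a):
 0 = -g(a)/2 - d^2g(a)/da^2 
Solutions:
 g(a) = C1*sin(sqrt(2)*a/2) + C2*cos(sqrt(2)*a/2)


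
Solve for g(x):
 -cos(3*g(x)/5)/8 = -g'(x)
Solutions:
 -x/8 - 5*log(sin(3*g(x)/5) - 1)/6 + 5*log(sin(3*g(x)/5) + 1)/6 = C1


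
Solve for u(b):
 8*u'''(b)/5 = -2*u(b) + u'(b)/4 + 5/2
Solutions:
 u(b) = C1*exp(30^(1/3)*b*(30^(1/3)/(sqrt(82914) + 288)^(1/3) + (sqrt(82914) + 288)^(1/3))/48)*sin(10^(1/3)*3^(1/6)*b*(-3^(2/3)*(sqrt(82914) + 288)^(1/3) + 3*10^(1/3)/(sqrt(82914) + 288)^(1/3))/48) + C2*exp(30^(1/3)*b*(30^(1/3)/(sqrt(82914) + 288)^(1/3) + (sqrt(82914) + 288)^(1/3))/48)*cos(10^(1/3)*3^(1/6)*b*(-3^(2/3)*(sqrt(82914) + 288)^(1/3) + 3*10^(1/3)/(sqrt(82914) + 288)^(1/3))/48) + C3*exp(-30^(1/3)*b*(30^(1/3)/(sqrt(82914) + 288)^(1/3) + (sqrt(82914) + 288)^(1/3))/24) + 5/4


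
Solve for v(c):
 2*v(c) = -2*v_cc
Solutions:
 v(c) = C1*sin(c) + C2*cos(c)


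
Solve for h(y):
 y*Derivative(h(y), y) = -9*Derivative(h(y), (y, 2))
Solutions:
 h(y) = C1 + C2*erf(sqrt(2)*y/6)


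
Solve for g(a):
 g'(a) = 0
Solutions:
 g(a) = C1


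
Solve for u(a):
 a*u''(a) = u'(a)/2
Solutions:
 u(a) = C1 + C2*a^(3/2)


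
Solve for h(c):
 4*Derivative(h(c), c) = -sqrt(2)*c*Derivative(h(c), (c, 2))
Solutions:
 h(c) = C1 + C2*c^(1 - 2*sqrt(2))


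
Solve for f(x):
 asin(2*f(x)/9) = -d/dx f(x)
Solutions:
 Integral(1/asin(2*_y/9), (_y, f(x))) = C1 - x


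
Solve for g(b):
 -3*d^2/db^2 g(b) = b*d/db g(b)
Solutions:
 g(b) = C1 + C2*erf(sqrt(6)*b/6)


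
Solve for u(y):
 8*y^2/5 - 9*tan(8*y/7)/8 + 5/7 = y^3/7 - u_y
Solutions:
 u(y) = C1 + y^4/28 - 8*y^3/15 - 5*y/7 - 63*log(cos(8*y/7))/64


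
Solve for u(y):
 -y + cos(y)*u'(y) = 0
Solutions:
 u(y) = C1 + Integral(y/cos(y), y)


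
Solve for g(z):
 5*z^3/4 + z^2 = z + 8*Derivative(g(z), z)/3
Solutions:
 g(z) = C1 + 15*z^4/128 + z^3/8 - 3*z^2/16


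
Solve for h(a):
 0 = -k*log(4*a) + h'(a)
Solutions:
 h(a) = C1 + a*k*log(a) - a*k + a*k*log(4)


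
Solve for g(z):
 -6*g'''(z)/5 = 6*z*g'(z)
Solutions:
 g(z) = C1 + Integral(C2*airyai(-5^(1/3)*z) + C3*airybi(-5^(1/3)*z), z)


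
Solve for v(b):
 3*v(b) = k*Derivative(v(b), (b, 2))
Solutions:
 v(b) = C1*exp(-sqrt(3)*b*sqrt(1/k)) + C2*exp(sqrt(3)*b*sqrt(1/k))


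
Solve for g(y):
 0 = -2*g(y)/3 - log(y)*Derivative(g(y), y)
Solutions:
 g(y) = C1*exp(-2*li(y)/3)


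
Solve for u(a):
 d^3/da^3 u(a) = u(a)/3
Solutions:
 u(a) = C3*exp(3^(2/3)*a/3) + (C1*sin(3^(1/6)*a/2) + C2*cos(3^(1/6)*a/2))*exp(-3^(2/3)*a/6)


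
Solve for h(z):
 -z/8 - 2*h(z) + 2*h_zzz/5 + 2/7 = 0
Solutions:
 h(z) = C3*exp(5^(1/3)*z) - z/16 + (C1*sin(sqrt(3)*5^(1/3)*z/2) + C2*cos(sqrt(3)*5^(1/3)*z/2))*exp(-5^(1/3)*z/2) + 1/7


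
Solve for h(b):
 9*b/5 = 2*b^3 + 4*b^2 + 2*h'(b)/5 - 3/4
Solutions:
 h(b) = C1 - 5*b^4/4 - 10*b^3/3 + 9*b^2/4 + 15*b/8


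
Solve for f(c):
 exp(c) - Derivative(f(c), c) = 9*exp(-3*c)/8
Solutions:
 f(c) = C1 + exp(c) + 3*exp(-3*c)/8


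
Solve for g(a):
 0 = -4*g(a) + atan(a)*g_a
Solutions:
 g(a) = C1*exp(4*Integral(1/atan(a), a))


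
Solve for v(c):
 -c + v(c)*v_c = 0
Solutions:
 v(c) = -sqrt(C1 + c^2)
 v(c) = sqrt(C1 + c^2)


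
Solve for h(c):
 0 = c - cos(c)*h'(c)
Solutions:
 h(c) = C1 + Integral(c/cos(c), c)


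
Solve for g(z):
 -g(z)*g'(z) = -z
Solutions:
 g(z) = -sqrt(C1 + z^2)
 g(z) = sqrt(C1 + z^2)


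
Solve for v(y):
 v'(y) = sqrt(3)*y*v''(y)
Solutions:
 v(y) = C1 + C2*y^(sqrt(3)/3 + 1)


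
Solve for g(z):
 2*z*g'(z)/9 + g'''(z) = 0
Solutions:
 g(z) = C1 + Integral(C2*airyai(-6^(1/3)*z/3) + C3*airybi(-6^(1/3)*z/3), z)


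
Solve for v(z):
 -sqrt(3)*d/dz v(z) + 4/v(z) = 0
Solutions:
 v(z) = -sqrt(C1 + 24*sqrt(3)*z)/3
 v(z) = sqrt(C1 + 24*sqrt(3)*z)/3


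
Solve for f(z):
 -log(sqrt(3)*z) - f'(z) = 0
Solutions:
 f(z) = C1 - z*log(z) - z*log(3)/2 + z


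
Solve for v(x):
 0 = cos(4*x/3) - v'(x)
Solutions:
 v(x) = C1 + 3*sin(4*x/3)/4


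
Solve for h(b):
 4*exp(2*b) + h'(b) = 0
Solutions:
 h(b) = C1 - 2*exp(2*b)


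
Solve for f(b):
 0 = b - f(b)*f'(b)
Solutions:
 f(b) = -sqrt(C1 + b^2)
 f(b) = sqrt(C1 + b^2)


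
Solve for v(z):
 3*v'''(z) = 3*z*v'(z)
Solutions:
 v(z) = C1 + Integral(C2*airyai(z) + C3*airybi(z), z)


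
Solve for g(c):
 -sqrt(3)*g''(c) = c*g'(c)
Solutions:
 g(c) = C1 + C2*erf(sqrt(2)*3^(3/4)*c/6)


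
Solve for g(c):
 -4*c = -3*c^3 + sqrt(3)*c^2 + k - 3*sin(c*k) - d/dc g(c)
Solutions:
 g(c) = C1 - 3*c^4/4 + sqrt(3)*c^3/3 + 2*c^2 + c*k + 3*cos(c*k)/k
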